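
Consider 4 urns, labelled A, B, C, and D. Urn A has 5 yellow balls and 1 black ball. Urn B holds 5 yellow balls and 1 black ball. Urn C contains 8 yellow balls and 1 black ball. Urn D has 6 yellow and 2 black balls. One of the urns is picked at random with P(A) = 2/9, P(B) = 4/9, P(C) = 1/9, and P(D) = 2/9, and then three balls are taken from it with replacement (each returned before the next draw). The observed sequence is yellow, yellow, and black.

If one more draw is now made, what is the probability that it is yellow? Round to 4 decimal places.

Under each hypothesis, the probability of the observed sequence is: P(data | urn A) = (5/6)(5/6)(1/6) = 0.11574; P(data | urn B) = (5/6)(5/6)(1/6) = 0.11574; P(data | urn C) = (8/9)(8/9)(1/9) = 0.087791; P(data | urn D) = (6/8)(6/8)(2/8) = 0.14062.
The prior-weighted likelihoods are 2/9 · 0.11574 = 0.02572, 4/9 · 0.11574 = 0.05144, 1/9 · 0.087791 = 0.0097546, 2/9 · 0.14062 = 0.03125; these sum to 0.11817.
Dividing through by the total gives posterior P(urn A | data) = 0.21766, P(urn B | data) = 0.43533, P(urn C | data) = 0.082551, P(urn D | data) = 0.26446.
So P(yellow next | data) = Σ P(yellow next | H) P(H | data) = (5/6)(0.21766) + (5/6)(0.43533) + (8/9)(0.082551) + (3/4)(0.26446) = 0.81588.

0.8159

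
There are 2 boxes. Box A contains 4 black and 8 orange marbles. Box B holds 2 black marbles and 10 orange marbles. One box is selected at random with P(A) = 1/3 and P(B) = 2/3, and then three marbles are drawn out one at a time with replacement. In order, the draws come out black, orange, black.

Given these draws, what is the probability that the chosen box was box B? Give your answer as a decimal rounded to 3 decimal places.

0.385

Under each hypothesis, the probability of the observed sequence is: P(data | box A) = (4/12)(8/12)(4/12) = 2/27; P(data | box B) = (2/12)(10/12)(2/12) = 5/216.
Multiplying each by its prior: 1/3 · 2/27 = 2/81, 2/3 · 5/216 = 5/324; summing to 13/324.
So P(box B | data) = (5/324) / (13/324) = 5/13.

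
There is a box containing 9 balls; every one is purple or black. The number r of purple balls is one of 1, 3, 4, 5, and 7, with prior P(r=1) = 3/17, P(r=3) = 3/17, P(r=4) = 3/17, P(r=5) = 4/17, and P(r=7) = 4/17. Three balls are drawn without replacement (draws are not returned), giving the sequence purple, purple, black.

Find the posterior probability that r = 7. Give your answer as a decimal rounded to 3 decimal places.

Under each hypothesis, the probability of the observed sequence is: P(data | r = 1) = (1/9)(0/8) = 0; P(data | r = 3) = (3/9)(2/8)(6/7) = 0.071429; P(data | r = 4) = (4/9)(3/8)(5/7) = 0.11905; P(data | r = 5) = (5/9)(4/8)(4/7) = 0.15873; P(data | r = 7) = (7/9)(6/8)(2/7) = 0.16667.
Multiplying each by its prior: 3/17 · 0 = 0, 3/17 · 0.071429 = 0.012605, 3/17 · 0.11905 = 0.021008, 4/17 · 0.15873 = 0.037348, 4/17 · 0.16667 = 0.039216; summing to 0.11018.
Hence P(r = 7 | data) = (0.039216) / (0.11018) = 0.35593.

0.356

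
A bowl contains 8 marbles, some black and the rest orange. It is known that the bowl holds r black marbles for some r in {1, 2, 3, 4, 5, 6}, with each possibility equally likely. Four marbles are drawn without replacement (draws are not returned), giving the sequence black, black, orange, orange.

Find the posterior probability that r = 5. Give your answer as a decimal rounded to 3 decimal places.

The likelihood of the observed sequence under each hypothesis: P(data | r = 1) = (1/8)(0/7) = 0; P(data | r = 2) = (2/8)(1/7)(6/6)(5/5) = 1/28; P(data | r = 3) = (3/8)(2/7)(5/6)(4/5) = 1/14; P(data | r = 4) = (4/8)(3/7)(4/6)(3/5) = 3/35; P(data | r = 5) = (5/8)(4/7)(3/6)(2/5) = 1/14; P(data | r = 6) = (6/8)(5/7)(2/6)(1/5) = 1/28.
The prior-weighted likelihoods are 1/6 · 0 = 0, 1/6 · 1/28 = 1/168, 1/6 · 1/14 = 1/84, 1/6 · 3/35 = 1/70, 1/6 · 1/14 = 1/84, 1/6 · 1/28 = 1/168; summing to 1/20.
Hence P(r = 5 | data) = (1/84) / (1/20) = 5/21.

0.238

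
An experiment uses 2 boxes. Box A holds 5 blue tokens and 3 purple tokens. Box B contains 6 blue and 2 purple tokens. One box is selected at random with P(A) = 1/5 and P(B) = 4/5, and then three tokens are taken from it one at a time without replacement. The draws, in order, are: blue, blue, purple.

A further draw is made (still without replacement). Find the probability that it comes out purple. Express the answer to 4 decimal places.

The likelihood of the observed sequence under each hypothesis: P(data | box A) = (5/8)(4/7)(3/6) = 5/28; P(data | box B) = (6/8)(5/7)(2/6) = 5/28.
The prior-weighted likelihoods are 1/5 · 5/28 = 1/28, 4/5 · 5/28 = 1/7; with total 5/28.
The posterior is then P(box A | data) = 1/5, P(box B | data) = 4/5.
Averaging over the posterior, P(purple next | data) = (2/5)(1/5) + (1/5)(4/5) = 6/25.

0.2400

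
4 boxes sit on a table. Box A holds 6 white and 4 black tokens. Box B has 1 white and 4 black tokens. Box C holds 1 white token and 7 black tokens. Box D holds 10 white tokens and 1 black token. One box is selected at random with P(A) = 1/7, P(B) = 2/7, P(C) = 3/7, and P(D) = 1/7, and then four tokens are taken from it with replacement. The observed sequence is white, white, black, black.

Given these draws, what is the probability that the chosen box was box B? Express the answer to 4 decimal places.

0.3379

Under each hypothesis, the probability of the observed sequence is: P(data | box A) = (6/10)(6/10)(4/10)(4/10) = 0.0576; P(data | box B) = (1/5)(1/5)(4/5)(4/5) = 0.0256; P(data | box C) = (1/8)(1/8)(7/8)(7/8) = 0.011963; P(data | box D) = (10/11)(10/11)(1/11)(1/11) = 0.0068301.
Weighting by the prior gives 1/7 · 0.0576 = 0.0082286, 2/7 · 0.0256 = 0.0073143, 3/7 · 0.011963 = 0.005127, 1/7 · 0.0068301 = 0.00097573; summing to 0.021646.
Hence P(box B | data) = (0.0073143) / (0.021646) = 0.33791.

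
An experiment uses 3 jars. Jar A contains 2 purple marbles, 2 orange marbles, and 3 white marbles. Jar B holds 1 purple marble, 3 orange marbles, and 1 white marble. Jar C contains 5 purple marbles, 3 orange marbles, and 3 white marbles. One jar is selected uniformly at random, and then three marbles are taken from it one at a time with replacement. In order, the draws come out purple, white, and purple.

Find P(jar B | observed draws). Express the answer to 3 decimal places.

The likelihood of the observed sequence under each hypothesis: P(data | jar A) = (2/7)(3/7)(2/7) = 0.034985; P(data | jar B) = (1/5)(1/5)(1/5) = 0.008; P(data | jar C) = (5/11)(3/11)(5/11) = 0.056349.
The prior-weighted likelihoods are 1/3 · 0.034985 = 0.011662, 1/3 · 0.008 = 0.0026667, 1/3 · 0.056349 = 0.018783; with total 0.033111.
By Bayes' rule, P(jar B | data) = (0.0026667) / (0.033111) = 0.080536.

0.081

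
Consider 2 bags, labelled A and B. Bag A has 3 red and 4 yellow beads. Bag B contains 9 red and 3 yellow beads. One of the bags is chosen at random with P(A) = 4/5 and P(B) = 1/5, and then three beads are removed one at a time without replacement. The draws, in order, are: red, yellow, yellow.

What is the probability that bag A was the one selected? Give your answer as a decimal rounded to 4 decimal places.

0.9437

The likelihood of the observed sequence under each hypothesis: P(data | bag A) = (3/7)(4/6)(3/5) = 0.17143; P(data | bag B) = (9/12)(3/11)(2/10) = 0.040909.
The prior-weighted likelihoods are 4/5 · 0.17143 = 0.13714, 1/5 · 0.040909 = 0.0081818; these sum to 0.14532.
By Bayes' rule, P(bag A | data) = (0.13714) / (0.14532) = 0.9437.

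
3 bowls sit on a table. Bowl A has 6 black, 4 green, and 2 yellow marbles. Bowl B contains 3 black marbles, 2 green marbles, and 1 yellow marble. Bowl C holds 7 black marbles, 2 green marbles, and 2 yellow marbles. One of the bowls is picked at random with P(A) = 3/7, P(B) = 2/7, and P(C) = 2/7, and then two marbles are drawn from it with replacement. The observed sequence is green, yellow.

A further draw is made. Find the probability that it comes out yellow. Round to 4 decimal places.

The likelihood of the observed sequence under each hypothesis: P(data | bowl A) = (4/12)(2/12) = 0.055556; P(data | bowl B) = (2/6)(1/6) = 0.055556; P(data | bowl C) = (2/11)(2/11) = 0.033058.
Multiplying each by its prior: 3/7 · 0.055556 = 0.02381, 2/7 · 0.055556 = 0.015873, 2/7 · 0.033058 = 0.0094451; these sum to 0.049128.
Dividing through by the total gives posterior P(bowl A | data) = 0.48465, P(bowl B | data) = 0.3231, P(bowl C | data) = 0.19226.
The predictive probability is P(yellow next | data) = (1/6)(0.48465) + (1/6)(0.3231) + (2/11)(0.19226) = 0.16958.

0.1696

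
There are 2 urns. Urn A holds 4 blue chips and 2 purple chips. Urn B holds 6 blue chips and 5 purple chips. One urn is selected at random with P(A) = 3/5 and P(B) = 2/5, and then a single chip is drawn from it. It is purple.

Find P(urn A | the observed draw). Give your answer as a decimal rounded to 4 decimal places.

Compute the likelihood of this draw for each case: P(data | urn A) = (2/6) = 1/3; P(data | urn B) = (5/11) = 5/11.
Multiplying each by its prior: 3/5 · 1/3 = 1/5, 2/5 · 5/11 = 2/11; these sum to 21/55.
So P(urn A | data) = (1/5) / (21/55) = 11/21.

0.5238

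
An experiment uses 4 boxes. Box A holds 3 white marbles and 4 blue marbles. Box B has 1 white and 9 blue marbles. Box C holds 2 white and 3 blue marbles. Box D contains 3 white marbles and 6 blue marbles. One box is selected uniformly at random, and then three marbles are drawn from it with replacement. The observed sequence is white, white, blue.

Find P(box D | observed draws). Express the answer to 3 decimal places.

0.261

Under each hypothesis, the probability of the observed sequence is: P(data | box A) = (3/7)(3/7)(4/7) = 0.10496; P(data | box B) = (1/10)(1/10)(9/10) = 0.009; P(data | box C) = (2/5)(2/5)(3/5) = 0.096; P(data | box D) = (3/9)(3/9)(6/9) = 0.074074.
Weighting by the prior gives 1/4 · 0.10496 = 0.026239, 1/4 · 0.009 = 0.00225, 1/4 · 0.096 = 0.024, 1/4 · 0.074074 = 0.018519; these sum to 0.071008.
So P(box D | data) = (0.018519) / (0.071008) = 0.2608.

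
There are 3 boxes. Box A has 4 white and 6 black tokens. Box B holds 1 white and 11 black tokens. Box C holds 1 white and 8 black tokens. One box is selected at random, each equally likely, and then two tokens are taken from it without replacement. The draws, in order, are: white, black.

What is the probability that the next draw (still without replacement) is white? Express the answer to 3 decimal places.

Under each hypothesis, the probability of the observed sequence is: P(data | box A) = (4/10)(6/9) = 4/15; P(data | box B) = (1/12)(11/11) = 1/12; P(data | box C) = (1/9)(8/8) = 1/9.
The prior-weighted likelihoods are 1/3 · 4/15 = 4/45, 1/3 · 1/12 = 1/36, 1/3 · 1/9 = 1/27; with total 83/540.
The posterior is then P(box A | data) = 48/83, P(box B | data) = 15/83, P(box C | data) = 20/83.
The predictive probability is P(white next | data) = (3/8)(48/83) + (0)(15/83) + (0)(20/83) = 18/83.

0.217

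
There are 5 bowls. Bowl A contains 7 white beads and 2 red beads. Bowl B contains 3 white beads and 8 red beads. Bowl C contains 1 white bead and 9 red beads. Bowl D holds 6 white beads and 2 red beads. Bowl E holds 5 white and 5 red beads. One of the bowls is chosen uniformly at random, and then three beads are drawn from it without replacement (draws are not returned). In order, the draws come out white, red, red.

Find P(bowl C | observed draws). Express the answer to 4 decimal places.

0.2118

For each hypothesis, P(data | H) works out to: P(data | bowl A) = (7/9)(2/8)(1/7) = 0.027778; P(data | bowl B) = (3/11)(8/10)(7/9) = 0.1697; P(data | bowl C) = (1/10)(9/9)(8/8) = 0.1; P(data | bowl D) = (6/8)(2/7)(1/6) = 0.035714; P(data | bowl E) = (5/10)(5/9)(4/8) = 0.13889.
Weighting by the prior gives 1/5 · 0.027778 = 0.0055556, 1/5 · 0.1697 = 0.033939, 1/5 · 0.1 = 0.02, 1/5 · 0.035714 = 0.0071429, 1/5 · 0.13889 = 0.027778; summing to 0.094416.
By Bayes' rule, P(bowl C | data) = (0.02) / (0.094416) = 0.21183.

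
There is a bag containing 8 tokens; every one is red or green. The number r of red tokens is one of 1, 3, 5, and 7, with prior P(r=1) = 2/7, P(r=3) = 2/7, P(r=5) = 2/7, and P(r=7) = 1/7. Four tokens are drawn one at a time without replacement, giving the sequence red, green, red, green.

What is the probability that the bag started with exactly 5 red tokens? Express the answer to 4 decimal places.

The likelihood of the observed sequence under each hypothesis: P(data | r = 1) = (1/8)(7/7)(0/6) = 0; P(data | r = 3) = (3/8)(5/7)(2/6)(4/5) = 1/14; P(data | r = 5) = (5/8)(3/7)(4/6)(2/5) = 1/14; P(data | r = 7) = (7/8)(1/7)(6/6)(0/5) = 0.
The prior-weighted likelihoods are 2/7 · 0 = 0, 2/7 · 1/14 = 1/49, 2/7 · 1/14 = 1/49, 1/7 · 0 = 0; with total 2/49.
Hence P(r = 5 | data) = (1/49) / (2/49) = 1/2.

0.5000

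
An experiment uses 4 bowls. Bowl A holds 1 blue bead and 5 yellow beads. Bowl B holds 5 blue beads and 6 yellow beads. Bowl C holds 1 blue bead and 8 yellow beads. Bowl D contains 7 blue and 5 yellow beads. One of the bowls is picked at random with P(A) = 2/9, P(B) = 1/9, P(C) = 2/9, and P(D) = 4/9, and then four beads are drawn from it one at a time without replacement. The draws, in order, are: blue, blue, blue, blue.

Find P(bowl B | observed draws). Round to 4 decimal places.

For each hypothesis, P(data | H) works out to: P(data | bowl A) = (1/6)(0/5) = 0; P(data | bowl B) = (5/11)(4/10)(3/9)(2/8) = 0.015152; P(data | bowl C) = (1/9)(0/8) = 0; P(data | bowl D) = (7/12)(6/11)(5/10)(4/9) = 0.070707.
Weighting by the prior gives 2/9 · 0 = 0, 1/9 · 0.015152 = 0.0016835, 2/9 · 0 = 0, 4/9 · 0.070707 = 0.031425; summing to 0.033109.
So P(bowl B | data) = (0.0016835) / (0.033109) = 0.050847.

0.0508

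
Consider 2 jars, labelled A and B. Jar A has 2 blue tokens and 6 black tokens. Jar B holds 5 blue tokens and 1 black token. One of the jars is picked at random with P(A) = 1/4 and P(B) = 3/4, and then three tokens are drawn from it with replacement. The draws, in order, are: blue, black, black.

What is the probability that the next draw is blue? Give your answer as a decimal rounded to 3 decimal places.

0.443

For each hypothesis, P(data | H) works out to: P(data | jar A) = (2/8)(6/8)(6/8) = 0.14062; P(data | jar B) = (5/6)(1/6)(1/6) = 0.023148.
Weighting by the prior gives 1/4 · 0.14062 = 0.035156, 3/4 · 0.023148 = 0.017361; summing to 0.052517.
The posterior is then P(jar A | data) = 0.66942, P(jar B | data) = 0.33058.
Averaging over the posterior, P(blue next | data) = (1/4)(0.66942) + (5/6)(0.33058) = 0.44284.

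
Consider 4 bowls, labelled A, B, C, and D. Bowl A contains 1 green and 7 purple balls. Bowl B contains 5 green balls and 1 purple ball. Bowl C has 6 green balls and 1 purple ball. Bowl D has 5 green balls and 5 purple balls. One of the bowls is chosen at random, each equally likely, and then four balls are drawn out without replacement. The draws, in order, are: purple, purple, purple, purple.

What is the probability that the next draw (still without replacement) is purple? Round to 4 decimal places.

0.7235

Under each hypothesis, the probability of the observed sequence is: P(data | bowl A) = (7/8)(6/7)(5/6)(4/5) = 1/2; P(data | bowl B) = (1/6)(0/5) = 0; P(data | bowl C) = (1/7)(0/6) = 0; P(data | bowl D) = (5/10)(4/9)(3/8)(2/7) = 1/42.
Weighting by the prior gives 1/4 · 1/2 = 1/8, 1/4 · 0 = 0, 1/4 · 0 = 0, 1/4 · 1/42 = 1/168; with total 11/84.
Normalising, the posterior is P(bowl A | data) = 21/22, P(bowl B | data) = 0, P(bowl C | data) = 0, P(bowl D | data) = 1/22.
So P(purple next | data) = Σ P(purple next | H) P(H | data) = (3/4)(21/22) + (1/6)(1/22) = 191/264.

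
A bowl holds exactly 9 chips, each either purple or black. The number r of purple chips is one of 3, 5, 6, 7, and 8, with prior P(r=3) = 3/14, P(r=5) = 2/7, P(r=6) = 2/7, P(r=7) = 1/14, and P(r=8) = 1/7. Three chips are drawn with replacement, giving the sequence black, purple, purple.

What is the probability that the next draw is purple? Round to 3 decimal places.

Under each hypothesis, the probability of the observed sequence is: P(data | r = 3) = (6/9)(3/9)(3/9) = 0.074074; P(data | r = 5) = (4/9)(5/9)(5/9) = 0.13717; P(data | r = 6) = (3/9)(6/9)(6/9) = 0.14815; P(data | r = 7) = (2/9)(7/9)(7/9) = 0.13443; P(data | r = 8) = (1/9)(8/9)(8/9) = 0.087791.
Multiplying each by its prior: 3/14 · 0.074074 = 0.015873, 2/7 · 0.13717 = 0.039193, 2/7 · 0.14815 = 0.042328, 1/14 · 0.13443 = 0.0096022, 1/7 · 0.087791 = 0.012542; summing to 0.11954.
Dividing through by the total gives posterior P(r = 3 | data) = 0.13279, P(r = 5 | data) = 0.32787, P(r = 6 | data) = 0.3541, P(r = 7 | data) = 0.080328, P(r = 8 | data) = 0.10492.
Averaging over the posterior, P(purple next | data) = (1/3)(0.13279) + (5/9)(0.32787) + (2/3)(0.3541) + (7/9)(0.080328) + (8/9)(0.10492) = 0.61821.

0.618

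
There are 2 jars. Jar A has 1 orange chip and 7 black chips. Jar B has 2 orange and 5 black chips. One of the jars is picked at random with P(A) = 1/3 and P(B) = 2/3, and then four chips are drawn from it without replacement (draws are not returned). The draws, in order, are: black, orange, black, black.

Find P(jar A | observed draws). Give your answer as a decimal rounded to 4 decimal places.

0.3043

The likelihood of the observed sequence under each hypothesis: P(data | jar A) = (7/8)(1/7)(6/6)(5/5) = 1/8; P(data | jar B) = (5/7)(2/6)(4/5)(3/4) = 1/7.
Multiplying each by its prior: 1/3 · 1/8 = 1/24, 2/3 · 1/7 = 2/21; with total 23/168.
Therefore the posterior P(jar A | data) = (1/24) / (23/168) = 7/23.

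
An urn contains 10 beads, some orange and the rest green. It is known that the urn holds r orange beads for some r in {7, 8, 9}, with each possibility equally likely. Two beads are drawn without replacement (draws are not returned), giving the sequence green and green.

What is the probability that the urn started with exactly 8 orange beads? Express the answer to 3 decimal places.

The likelihood of the observed sequence under each hypothesis: P(data | r = 7) = (3/10)(2/9) = 1/15; P(data | r = 8) = (2/10)(1/9) = 1/45; P(data | r = 9) = (1/10)(0/9) = 0.
Multiplying each by its prior: 1/3 · 1/15 = 1/45, 1/3 · 1/45 = 1/135, 1/3 · 0 = 0; summing to 4/135.
So P(r = 8 | data) = (1/135) / (4/135) = 1/4.

0.250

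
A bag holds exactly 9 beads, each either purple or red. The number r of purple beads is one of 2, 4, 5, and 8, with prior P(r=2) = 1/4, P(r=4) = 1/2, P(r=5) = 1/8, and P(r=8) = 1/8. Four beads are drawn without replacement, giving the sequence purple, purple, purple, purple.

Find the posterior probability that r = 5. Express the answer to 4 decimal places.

0.0633

For each hypothesis, P(data | H) works out to: P(data | r = 2) = (2/9)(1/8)(0/7) = 0; P(data | r = 4) = (4/9)(3/8)(2/7)(1/6) = 0.0079365; P(data | r = 5) = (5/9)(4/8)(3/7)(2/6) = 0.039683; P(data | r = 8) = (8/9)(7/8)(6/7)(5/6) = 0.55556.
The prior-weighted likelihoods are 1/4 · 0 = 0, 1/2 · 0.0079365 = 0.0039683, 1/8 · 0.039683 = 0.0049603, 1/8 · 0.55556 = 0.069444; summing to 0.078373.
Hence P(r = 5 | data) = (0.0049603) / (0.078373) = 0.063291.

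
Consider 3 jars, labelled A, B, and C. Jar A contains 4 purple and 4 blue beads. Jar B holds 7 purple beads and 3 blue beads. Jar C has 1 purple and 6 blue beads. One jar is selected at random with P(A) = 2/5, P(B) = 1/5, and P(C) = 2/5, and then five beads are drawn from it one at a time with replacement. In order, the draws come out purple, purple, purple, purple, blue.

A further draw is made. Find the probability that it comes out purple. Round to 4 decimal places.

Compute the likelihood of the observed sequence for each case: P(data | jar A) = (4/8)(4/8)(4/8)(4/8)(4/8) = 0.03125; P(data | jar B) = (7/10)(7/10)(7/10)(7/10)(3/10) = 0.07203; P(data | jar C) = (1/7)(1/7)(1/7)(1/7)(6/7) = 0.00035699.
Weighting by the prior gives 2/5 · 0.03125 = 0.0125, 1/5 · 0.07203 = 0.014406, 2/5 · 0.00035699 = 0.0001428; with total 0.027049.
Normalising, the posterior is P(jar A | data) = 0.46213, P(jar B | data) = 0.53259, P(jar C | data) = 0.0052793.
The predictive probability is P(purple next | data) = (1/2)(0.46213) + (7/10)(0.53259) + (1/7)(0.0052793) = 0.60463.

0.6046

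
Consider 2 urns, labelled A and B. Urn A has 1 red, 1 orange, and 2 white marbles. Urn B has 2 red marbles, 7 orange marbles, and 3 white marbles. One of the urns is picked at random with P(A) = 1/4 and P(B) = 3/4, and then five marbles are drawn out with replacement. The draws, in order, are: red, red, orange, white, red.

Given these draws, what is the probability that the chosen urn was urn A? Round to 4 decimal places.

Compute the likelihood of the observed sequence for each case: P(data | urn A) = (1/4)(1/4)(1/4)(2/4)(1/4) = 0.0019531; P(data | urn B) = (2/12)(2/12)(7/12)(3/12)(2/12) = 0.00067515.
The prior-weighted likelihoods are 1/4 · 0.0019531 = 0.00048828, 3/4 · 0.00067515 = 0.00050637; summing to 0.00099465.
By Bayes' rule, P(urn A | data) = (0.00048828) / (0.00099465) = 0.49091.

0.4909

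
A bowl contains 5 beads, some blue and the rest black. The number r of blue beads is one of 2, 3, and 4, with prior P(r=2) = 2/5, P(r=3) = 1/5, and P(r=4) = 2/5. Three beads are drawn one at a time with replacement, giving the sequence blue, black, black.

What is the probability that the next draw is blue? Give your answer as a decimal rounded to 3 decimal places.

0.500

The likelihood of the observed sequence under each hypothesis: P(data | r = 2) = (2/5)(3/5)(3/5) = 18/125; P(data | r = 3) = (3/5)(2/5)(2/5) = 12/125; P(data | r = 4) = (4/5)(1/5)(1/5) = 4/125.
Weighting by the prior gives 2/5 · 18/125 = 36/625, 1/5 · 12/125 = 12/625, 2/5 · 4/125 = 8/625; with total 56/625.
The posterior is then P(r = 2 | data) = 9/14, P(r = 3 | data) = 3/14, P(r = 4 | data) = 1/7.
The predictive probability is P(blue next | data) = (2/5)(9/14) + (3/5)(3/14) + (4/5)(1/7) = 1/2.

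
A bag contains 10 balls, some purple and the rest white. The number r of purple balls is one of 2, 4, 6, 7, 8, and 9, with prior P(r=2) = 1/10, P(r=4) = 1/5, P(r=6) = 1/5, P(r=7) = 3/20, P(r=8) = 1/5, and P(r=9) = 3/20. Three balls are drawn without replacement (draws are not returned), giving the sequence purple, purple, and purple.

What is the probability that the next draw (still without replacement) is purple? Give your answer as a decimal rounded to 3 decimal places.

For each hypothesis, P(data | H) works out to: P(data | r = 2) = (2/10)(1/9)(0/8) = 0; P(data | r = 4) = (4/10)(3/9)(2/8) = 0.033333; P(data | r = 6) = (6/10)(5/9)(4/8) = 0.16667; P(data | r = 7) = (7/10)(6/9)(5/8) = 0.29167; P(data | r = 8) = (8/10)(7/9)(6/8) = 0.46667; P(data | r = 9) = (9/10)(8/9)(7/8) = 0.7.
Weighting by the prior gives 1/10 · 0 = 0, 1/5 · 0.033333 = 0.0066667, 1/5 · 0.16667 = 0.033333, 3/20 · 0.29167 = 0.04375, 1/5 · 0.46667 = 0.093333, 3/20 · 0.7 = 0.105; these sum to 0.28208.
The posterior is then P(r = 2 | data) = 0, P(r = 4 | data) = 0.023634, P(r = 6 | data) = 0.11817, P(r = 7 | data) = 0.1551, P(r = 8 | data) = 0.33087, P(r = 9 | data) = 0.37223.
So P(purple next | data) = Σ P(purple next | H) P(H | data) = (1/7)(0.023634) + (3/7)(0.11817) + (4/7)(0.1551) + (5/7)(0.33087) + (6/7)(0.37223) = 0.69804.

0.698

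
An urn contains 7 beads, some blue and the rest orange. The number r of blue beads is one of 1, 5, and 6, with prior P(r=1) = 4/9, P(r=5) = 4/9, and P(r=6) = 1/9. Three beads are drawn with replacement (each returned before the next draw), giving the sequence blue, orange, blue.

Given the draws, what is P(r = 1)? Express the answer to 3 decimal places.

0.092

Under each hypothesis, the probability of the observed sequence is: P(data | r = 1) = (1/7)(6/7)(1/7) = 0.017493; P(data | r = 5) = (5/7)(2/7)(5/7) = 0.14577; P(data | r = 6) = (6/7)(1/7)(6/7) = 0.10496.
The prior-weighted likelihoods are 4/9 · 0.017493 = 0.0077745, 4/9 · 0.14577 = 0.064788, 1/9 · 0.10496 = 0.011662; these sum to 0.084224.
Therefore the posterior P(r = 1 | data) = (0.0077745) / (0.084224) = 0.092308.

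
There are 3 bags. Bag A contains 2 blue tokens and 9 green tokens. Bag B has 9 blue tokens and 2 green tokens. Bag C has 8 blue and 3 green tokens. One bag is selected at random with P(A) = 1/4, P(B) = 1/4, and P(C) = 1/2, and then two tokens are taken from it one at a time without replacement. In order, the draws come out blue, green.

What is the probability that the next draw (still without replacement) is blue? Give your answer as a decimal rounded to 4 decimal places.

0.6587

The likelihood of the observed sequence under each hypothesis: P(data | bag A) = (2/11)(9/10) = 9/55; P(data | bag B) = (9/11)(2/10) = 9/55; P(data | bag C) = (8/11)(3/10) = 12/55.
Multiplying each by its prior: 1/4 · 9/55 = 9/220, 1/4 · 9/55 = 9/220, 1/2 · 12/55 = 6/55; these sum to 21/110.
The posterior is then P(bag A | data) = 3/14, P(bag B | data) = 3/14, P(bag C | data) = 4/7.
The predictive probability is P(blue next | data) = (1/9)(3/14) + (8/9)(3/14) + (7/9)(4/7) = 83/126.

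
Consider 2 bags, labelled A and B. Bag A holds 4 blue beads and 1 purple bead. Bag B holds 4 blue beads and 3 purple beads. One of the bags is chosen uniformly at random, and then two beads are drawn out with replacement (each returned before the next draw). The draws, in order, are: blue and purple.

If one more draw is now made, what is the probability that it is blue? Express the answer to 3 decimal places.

Under each hypothesis, the probability of the observed sequence is: P(data | bag A) = (4/5)(1/5) = 0.16; P(data | bag B) = (4/7)(3/7) = 0.2449.
Multiplying each by its prior: 1/2 · 0.16 = 0.08, 1/2 · 0.2449 = 0.12245; with total 0.20245.
Normalising, the posterior is P(bag A | data) = 0.39516, P(bag B | data) = 0.60484.
The predictive probability is P(blue next | data) = (4/5)(0.39516) + (4/7)(0.60484) = 0.66175.

0.662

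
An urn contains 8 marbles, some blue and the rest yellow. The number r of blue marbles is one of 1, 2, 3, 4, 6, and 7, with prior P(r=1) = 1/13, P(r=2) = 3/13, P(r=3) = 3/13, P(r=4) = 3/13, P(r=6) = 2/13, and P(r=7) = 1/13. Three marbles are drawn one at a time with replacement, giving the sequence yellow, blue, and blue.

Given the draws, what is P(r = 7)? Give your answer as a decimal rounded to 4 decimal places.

0.0818

The likelihood of the observed sequence under each hypothesis: P(data | r = 1) = (7/8)(1/8)(1/8) = 0.013672; P(data | r = 2) = (6/8)(2/8)(2/8) = 0.046875; P(data | r = 3) = (5/8)(3/8)(3/8) = 0.087891; P(data | r = 4) = (4/8)(4/8)(4/8) = 0.125; P(data | r = 6) = (2/8)(6/8)(6/8) = 0.14062; P(data | r = 7) = (1/8)(7/8)(7/8) = 0.095703.
Multiplying each by its prior: 1/13 · 0.013672 = 0.0010517, 3/13 · 0.046875 = 0.010817, 3/13 · 0.087891 = 0.020282, 3/13 · 0.125 = 0.028846, 2/13 · 0.14062 = 0.021635, 1/13 · 0.095703 = 0.0073618; summing to 0.089994.
Hence P(r = 7 | data) = (0.0073618) / (0.089994) = 0.081803.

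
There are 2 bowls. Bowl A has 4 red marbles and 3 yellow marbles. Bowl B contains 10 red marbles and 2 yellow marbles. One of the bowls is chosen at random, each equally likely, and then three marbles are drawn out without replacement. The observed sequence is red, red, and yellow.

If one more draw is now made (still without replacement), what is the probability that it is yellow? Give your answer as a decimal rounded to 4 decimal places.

Under each hypothesis, the probability of the observed sequence is: P(data | bowl A) = (4/7)(3/6)(3/5) = 0.17143; P(data | bowl B) = (10/12)(9/11)(2/10) = 0.13636.
Weighting by the prior gives 1/2 · 0.17143 = 0.085714, 1/2 · 0.13636 = 0.068182; summing to 0.1539.
Normalising, the posterior is P(bowl A | data) = 0.55696, P(bowl B | data) = 0.44304.
Averaging over the posterior, P(yellow next | data) = (1/2)(0.55696) + (1/9)(0.44304) = 0.32771.

0.3277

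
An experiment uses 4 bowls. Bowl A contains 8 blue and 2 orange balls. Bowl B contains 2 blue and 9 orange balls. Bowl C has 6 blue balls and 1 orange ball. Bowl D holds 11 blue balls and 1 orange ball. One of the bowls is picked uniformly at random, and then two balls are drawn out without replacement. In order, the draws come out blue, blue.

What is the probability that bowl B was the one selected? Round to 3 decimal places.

0.008

The likelihood of the observed sequence under each hypothesis: P(data | bowl A) = (8/10)(7/9) = 0.62222; P(data | bowl B) = (2/11)(1/10) = 0.018182; P(data | bowl C) = (6/7)(5/6) = 0.71429; P(data | bowl D) = (11/12)(10/11) = 0.83333.
The prior-weighted likelihoods are 1/4 · 0.62222 = 0.15556, 1/4 · 0.018182 = 0.0045455, 1/4 · 0.71429 = 0.17857, 1/4 · 0.83333 = 0.20833; summing to 0.54701.
By Bayes' rule, P(bowl B | data) = (0.0045455) / (0.54701) = 0.0083097.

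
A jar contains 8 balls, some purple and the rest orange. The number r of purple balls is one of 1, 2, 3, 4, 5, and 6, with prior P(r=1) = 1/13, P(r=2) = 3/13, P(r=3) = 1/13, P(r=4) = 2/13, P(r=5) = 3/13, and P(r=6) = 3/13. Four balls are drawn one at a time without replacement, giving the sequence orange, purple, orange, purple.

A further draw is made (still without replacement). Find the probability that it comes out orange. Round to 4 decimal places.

0.4468

Compute the likelihood of the observed sequence for each case: P(data | r = 1) = (7/8)(1/7)(6/6)(0/5) = 0; P(data | r = 2) = (6/8)(2/7)(5/6)(1/5) = 1/28; P(data | r = 3) = (5/8)(3/7)(4/6)(2/5) = 1/14; P(data | r = 4) = (4/8)(4/7)(3/6)(3/5) = 3/35; P(data | r = 5) = (3/8)(5/7)(2/6)(4/5) = 1/14; P(data | r = 6) = (2/8)(6/7)(1/6)(5/5) = 1/28.
Weighting by the prior gives 1/13 · 0 = 0, 3/13 · 1/28 = 3/364, 1/13 · 1/14 = 1/182, 2/13 · 3/35 = 6/455, 3/13 · 1/14 = 3/182, 3/13 · 1/28 = 3/364; these sum to 47/910.
Normalising, the posterior is P(r = 1 | data) = 0, P(r = 2 | data) = 15/94, P(r = 3 | data) = 5/47, P(r = 4 | data) = 12/47, P(r = 5 | data) = 15/47, P(r = 6 | data) = 15/94.
So P(orange next | data) = Σ P(orange next | H) P(H | data) = (1)(15/94) + (3/4)(5/47) + (1/2)(12/47) + (1/4)(15/47) + (0)(15/94) = 21/47.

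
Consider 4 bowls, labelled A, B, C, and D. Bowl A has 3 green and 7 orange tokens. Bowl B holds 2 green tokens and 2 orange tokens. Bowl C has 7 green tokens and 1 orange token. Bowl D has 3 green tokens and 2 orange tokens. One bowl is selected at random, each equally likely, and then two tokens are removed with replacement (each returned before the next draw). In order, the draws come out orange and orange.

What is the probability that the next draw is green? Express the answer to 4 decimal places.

For each hypothesis, P(data | H) works out to: P(data | bowl A) = (7/10)(7/10) = 0.49; P(data | bowl B) = (2/4)(2/4) = 0.25; P(data | bowl C) = (1/8)(1/8) = 0.015625; P(data | bowl D) = (2/5)(2/5) = 0.16.
Weighting by the prior gives 1/4 · 0.49 = 0.1225, 1/4 · 0.25 = 0.0625, 1/4 · 0.015625 = 0.0039062, 1/4 · 0.16 = 0.04; summing to 0.22891.
Normalising, the posterior is P(bowl A | data) = 0.53515, P(bowl B | data) = 0.27304, P(bowl C | data) = 0.017065, P(bowl D | data) = 0.17474.
The predictive probability is P(green next | data) = (3/10)(0.53515) + (1/2)(0.27304) + (7/8)(0.017065) + (3/5)(0.17474) = 0.41684.

0.4168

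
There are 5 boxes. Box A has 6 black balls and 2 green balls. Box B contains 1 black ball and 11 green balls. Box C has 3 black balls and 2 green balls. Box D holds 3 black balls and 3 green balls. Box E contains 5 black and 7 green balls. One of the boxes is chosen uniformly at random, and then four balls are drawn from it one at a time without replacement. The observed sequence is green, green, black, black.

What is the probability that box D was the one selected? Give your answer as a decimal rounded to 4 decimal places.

For each hypothesis, P(data | H) works out to: P(data | box A) = (2/8)(1/7)(6/6)(5/5) = 0.035714; P(data | box B) = (11/12)(10/11)(1/10)(0/9) = 0; P(data | box C) = (2/5)(1/4)(3/3)(2/2) = 0.1; P(data | box D) = (3/6)(2/5)(3/4)(2/3) = 0.1; P(data | box E) = (7/12)(6/11)(5/10)(4/9) = 0.070707.
Multiplying each by its prior: 1/5 · 0.035714 = 0.0071429, 1/5 · 0 = 0, 1/5 · 0.1 = 0.02, 1/5 · 0.1 = 0.02, 1/5 · 0.070707 = 0.014141; these sum to 0.061284.
By Bayes' rule, P(box D | data) = (0.02) / (0.061284) = 0.32635.

0.3263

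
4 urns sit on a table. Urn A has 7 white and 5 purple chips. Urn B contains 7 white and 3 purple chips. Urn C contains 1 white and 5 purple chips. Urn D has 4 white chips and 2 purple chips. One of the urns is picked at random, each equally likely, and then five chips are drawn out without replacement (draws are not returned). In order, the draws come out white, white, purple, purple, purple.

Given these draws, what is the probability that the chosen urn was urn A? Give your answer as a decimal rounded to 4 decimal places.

0.7609

Compute the likelihood of the observed sequence for each case: P(data | urn A) = (7/12)(6/11)(5/10)(4/9)(3/8) = 0.026515; P(data | urn B) = (7/10)(6/9)(3/8)(2/7)(1/6) = 0.0083333; P(data | urn C) = (1/6)(0/5) = 0; P(data | urn D) = (4/6)(3/5)(2/4)(1/3)(0/2) = 0.
The prior-weighted likelihoods are 1/4 · 0.026515 = 0.0066288, 1/4 · 0.0083333 = 0.0020833, 1/4 · 0 = 0, 1/4 · 0 = 0; summing to 0.0087121.
So P(urn A | data) = (0.0066288) / (0.0087121) = 0.76087.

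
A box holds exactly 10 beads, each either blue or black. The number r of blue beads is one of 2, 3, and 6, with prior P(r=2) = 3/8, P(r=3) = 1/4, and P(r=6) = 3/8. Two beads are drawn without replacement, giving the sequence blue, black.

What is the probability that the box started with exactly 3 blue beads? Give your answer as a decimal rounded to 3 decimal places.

Compute the likelihood of the observed sequence for each case: P(data | r = 2) = (2/10)(8/9) = 8/45; P(data | r = 3) = (3/10)(7/9) = 7/30; P(data | r = 6) = (6/10)(4/9) = 4/15.
Multiplying each by its prior: 3/8 · 8/45 = 1/15, 1/4 · 7/30 = 7/120, 3/8 · 4/15 = 1/10; these sum to 9/40.
By Bayes' rule, P(r = 3 | data) = (7/120) / (9/40) = 7/27.

0.259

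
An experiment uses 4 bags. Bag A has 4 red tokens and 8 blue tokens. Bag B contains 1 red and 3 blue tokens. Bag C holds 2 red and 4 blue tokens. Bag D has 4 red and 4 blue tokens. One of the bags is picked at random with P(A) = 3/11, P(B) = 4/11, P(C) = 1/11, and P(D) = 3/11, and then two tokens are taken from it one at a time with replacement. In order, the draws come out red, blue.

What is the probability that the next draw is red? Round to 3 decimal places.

The likelihood of the observed sequence under each hypothesis: P(data | bag A) = (4/12)(8/12) = 2/9; P(data | bag B) = (1/4)(3/4) = 3/16; P(data | bag C) = (2/6)(4/6) = 2/9; P(data | bag D) = (4/8)(4/8) = 1/4.
Weighting by the prior gives 3/11 · 2/9 = 2/33, 4/11 · 3/16 = 3/44, 1/11 · 2/9 = 2/99, 3/11 · 1/4 = 3/44; these sum to 43/198.
Dividing through by the total gives posterior P(bag A | data) = 0.27907, P(bag B | data) = 0.31395, P(bag C | data) = 0.093023, P(bag D | data) = 0.31395.
Averaging over the posterior, P(red next | data) = (1/3)(0.27907) + (1/4)(0.31395) + (1/3)(0.093023) + (1/2)(0.31395) = 0.3595.

0.359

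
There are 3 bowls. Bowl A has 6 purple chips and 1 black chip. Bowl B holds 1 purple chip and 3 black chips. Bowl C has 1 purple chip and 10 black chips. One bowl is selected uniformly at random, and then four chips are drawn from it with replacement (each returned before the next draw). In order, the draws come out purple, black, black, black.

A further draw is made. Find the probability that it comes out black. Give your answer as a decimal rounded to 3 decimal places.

0.803

For each hypothesis, P(data | H) works out to: P(data | bowl A) = (6/7)(1/7)(1/7)(1/7) = 0.002499; P(data | bowl B) = (1/4)(3/4)(3/4)(3/4) = 0.10547; P(data | bowl C) = (1/11)(10/11)(10/11)(10/11) = 0.068301.
Weighting by the prior gives 1/3 · 0.002499 = 0.00083299, 1/3 · 0.10547 = 0.035156, 1/3 · 0.068301 = 0.022767; these sum to 0.058756.
The posterior is then P(bowl A | data) = 0.014177, P(bowl B | data) = 0.59834, P(bowl C | data) = 0.38748.
So P(black next | data) = Σ P(black next | H) P(H | data) = (1/7)(0.014177) + (3/4)(0.59834) + (10/11)(0.38748) = 0.80304.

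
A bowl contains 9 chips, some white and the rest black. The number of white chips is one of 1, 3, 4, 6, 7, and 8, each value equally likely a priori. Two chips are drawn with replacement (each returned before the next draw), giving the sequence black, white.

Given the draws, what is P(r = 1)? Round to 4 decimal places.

Under each hypothesis, the probability of the observed sequence is: P(data | r = 1) = (8/9)(1/9) = 8/81; P(data | r = 3) = (6/9)(3/9) = 2/9; P(data | r = 4) = (5/9)(4/9) = 20/81; P(data | r = 6) = (3/9)(6/9) = 2/9; P(data | r = 7) = (2/9)(7/9) = 14/81; P(data | r = 8) = (1/9)(8/9) = 8/81.
Weighting by the prior gives 1/6 · 8/81 = 4/243, 1/6 · 2/9 = 1/27, 1/6 · 20/81 = 10/243, 1/6 · 2/9 = 1/27, 1/6 · 14/81 = 7/243, 1/6 · 8/81 = 4/243; these sum to 43/243.
So P(r = 1 | data) = (4/243) / (43/243) = 4/43.

0.0930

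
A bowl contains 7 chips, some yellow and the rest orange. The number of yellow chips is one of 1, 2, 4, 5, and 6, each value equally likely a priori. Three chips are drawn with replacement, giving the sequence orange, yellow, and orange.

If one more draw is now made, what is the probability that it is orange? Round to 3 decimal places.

0.598

For each hypothesis, P(data | H) works out to: P(data | r = 1) = (6/7)(1/7)(6/7) = 0.10496; P(data | r = 2) = (5/7)(2/7)(5/7) = 0.14577; P(data | r = 4) = (3/7)(4/7)(3/7) = 0.10496; P(data | r = 5) = (2/7)(5/7)(2/7) = 0.058309; P(data | r = 6) = (1/7)(6/7)(1/7) = 0.017493.
The prior-weighted likelihoods are 1/5 · 0.10496 = 0.020991, 1/5 · 0.14577 = 0.029155, 1/5 · 0.10496 = 0.020991, 1/5 · 0.058309 = 0.011662, 1/5 · 0.017493 = 0.0034985; these sum to 0.086297.
The posterior is then P(r = 1 | data) = 0.24324, P(r = 2 | data) = 0.33784, P(r = 4 | data) = 0.24324, P(r = 5 | data) = 0.13514, P(r = 6 | data) = 0.040541.
The predictive probability is P(orange next | data) = (6/7)(0.24324) + (5/7)(0.33784) + (3/7)(0.24324) + (2/7)(0.13514) + (1/7)(0.040541) = 0.59846.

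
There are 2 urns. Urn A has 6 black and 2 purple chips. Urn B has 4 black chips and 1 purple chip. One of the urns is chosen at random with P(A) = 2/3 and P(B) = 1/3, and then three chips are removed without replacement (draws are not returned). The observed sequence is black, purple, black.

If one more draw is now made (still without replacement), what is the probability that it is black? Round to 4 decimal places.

For each hypothesis, P(data | H) works out to: P(data | urn A) = (6/8)(2/7)(5/6) = 5/28; P(data | urn B) = (4/5)(1/4)(3/3) = 1/5.
The prior-weighted likelihoods are 2/3 · 5/28 = 5/42, 1/3 · 1/5 = 1/15; summing to 13/70.
The posterior is then P(urn A | data) = 25/39, P(urn B | data) = 14/39.
So P(black next | data) = Σ P(black next | H) P(H | data) = (4/5)(25/39) + (1)(14/39) = 34/39.

0.8718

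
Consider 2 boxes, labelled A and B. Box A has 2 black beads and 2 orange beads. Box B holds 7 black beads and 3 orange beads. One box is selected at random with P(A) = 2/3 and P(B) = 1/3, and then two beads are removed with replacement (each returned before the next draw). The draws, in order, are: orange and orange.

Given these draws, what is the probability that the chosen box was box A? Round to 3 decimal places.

Compute the likelihood of the observed sequence for each case: P(data | box A) = (2/4)(2/4) = 1/4; P(data | box B) = (3/10)(3/10) = 9/100.
The prior-weighted likelihoods are 2/3 · 1/4 = 1/6, 1/3 · 9/100 = 3/100; with total 59/300.
So P(box A | data) = (1/6) / (59/300) = 50/59.

0.847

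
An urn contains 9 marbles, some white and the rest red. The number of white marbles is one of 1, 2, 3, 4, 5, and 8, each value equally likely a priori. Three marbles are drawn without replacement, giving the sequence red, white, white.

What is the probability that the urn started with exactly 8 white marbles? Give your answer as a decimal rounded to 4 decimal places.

0.2276

Under each hypothesis, the probability of the observed sequence is: P(data | r = 1) = (8/9)(1/8)(0/7) = 0; P(data | r = 2) = (7/9)(2/8)(1/7) = 1/36; P(data | r = 3) = (6/9)(3/8)(2/7) = 1/14; P(data | r = 4) = (5/9)(4/8)(3/7) = 5/42; P(data | r = 5) = (4/9)(5/8)(4/7) = 10/63; P(data | r = 8) = (1/9)(8/8)(7/7) = 1/9.
The prior-weighted likelihoods are 1/6 · 0 = 0, 1/6 · 1/36 = 1/216, 1/6 · 1/14 = 1/84, 1/6 · 5/42 = 5/252, 1/6 · 10/63 = 5/189, 1/6 · 1/9 = 1/54; with total 41/504.
Hence P(r = 8 | data) = (1/54) / (41/504) = 28/123.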